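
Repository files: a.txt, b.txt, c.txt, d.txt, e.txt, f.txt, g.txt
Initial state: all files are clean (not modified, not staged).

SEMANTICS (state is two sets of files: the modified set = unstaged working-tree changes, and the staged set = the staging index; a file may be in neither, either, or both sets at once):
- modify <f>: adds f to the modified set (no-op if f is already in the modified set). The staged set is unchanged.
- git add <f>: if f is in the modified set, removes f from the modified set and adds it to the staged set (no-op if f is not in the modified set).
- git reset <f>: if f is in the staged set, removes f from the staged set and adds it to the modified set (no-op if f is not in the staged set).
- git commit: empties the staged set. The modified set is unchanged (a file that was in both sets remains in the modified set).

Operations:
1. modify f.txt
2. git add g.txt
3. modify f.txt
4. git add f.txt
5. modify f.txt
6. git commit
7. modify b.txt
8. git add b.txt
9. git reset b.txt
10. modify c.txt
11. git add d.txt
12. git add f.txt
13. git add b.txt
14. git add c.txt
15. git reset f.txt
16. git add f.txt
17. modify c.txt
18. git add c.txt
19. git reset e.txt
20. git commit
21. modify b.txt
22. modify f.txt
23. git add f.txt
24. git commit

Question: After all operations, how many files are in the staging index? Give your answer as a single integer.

After op 1 (modify f.txt): modified={f.txt} staged={none}
After op 2 (git add g.txt): modified={f.txt} staged={none}
After op 3 (modify f.txt): modified={f.txt} staged={none}
After op 4 (git add f.txt): modified={none} staged={f.txt}
After op 5 (modify f.txt): modified={f.txt} staged={f.txt}
After op 6 (git commit): modified={f.txt} staged={none}
After op 7 (modify b.txt): modified={b.txt, f.txt} staged={none}
After op 8 (git add b.txt): modified={f.txt} staged={b.txt}
After op 9 (git reset b.txt): modified={b.txt, f.txt} staged={none}
After op 10 (modify c.txt): modified={b.txt, c.txt, f.txt} staged={none}
After op 11 (git add d.txt): modified={b.txt, c.txt, f.txt} staged={none}
After op 12 (git add f.txt): modified={b.txt, c.txt} staged={f.txt}
After op 13 (git add b.txt): modified={c.txt} staged={b.txt, f.txt}
After op 14 (git add c.txt): modified={none} staged={b.txt, c.txt, f.txt}
After op 15 (git reset f.txt): modified={f.txt} staged={b.txt, c.txt}
After op 16 (git add f.txt): modified={none} staged={b.txt, c.txt, f.txt}
After op 17 (modify c.txt): modified={c.txt} staged={b.txt, c.txt, f.txt}
After op 18 (git add c.txt): modified={none} staged={b.txt, c.txt, f.txt}
After op 19 (git reset e.txt): modified={none} staged={b.txt, c.txt, f.txt}
After op 20 (git commit): modified={none} staged={none}
After op 21 (modify b.txt): modified={b.txt} staged={none}
After op 22 (modify f.txt): modified={b.txt, f.txt} staged={none}
After op 23 (git add f.txt): modified={b.txt} staged={f.txt}
After op 24 (git commit): modified={b.txt} staged={none}
Final staged set: {none} -> count=0

Answer: 0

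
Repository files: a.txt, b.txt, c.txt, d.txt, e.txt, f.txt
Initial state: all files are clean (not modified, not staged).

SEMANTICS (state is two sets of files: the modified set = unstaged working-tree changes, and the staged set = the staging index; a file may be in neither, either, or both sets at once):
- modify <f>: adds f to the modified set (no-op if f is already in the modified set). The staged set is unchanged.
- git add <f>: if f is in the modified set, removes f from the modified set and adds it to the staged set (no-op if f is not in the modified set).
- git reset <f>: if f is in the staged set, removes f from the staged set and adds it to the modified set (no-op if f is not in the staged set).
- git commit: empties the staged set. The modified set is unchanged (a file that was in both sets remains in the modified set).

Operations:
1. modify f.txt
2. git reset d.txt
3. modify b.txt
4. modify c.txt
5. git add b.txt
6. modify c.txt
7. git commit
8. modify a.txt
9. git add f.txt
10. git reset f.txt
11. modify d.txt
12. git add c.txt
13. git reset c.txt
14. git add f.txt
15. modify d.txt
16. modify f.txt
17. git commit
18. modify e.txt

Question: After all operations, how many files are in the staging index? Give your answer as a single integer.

After op 1 (modify f.txt): modified={f.txt} staged={none}
After op 2 (git reset d.txt): modified={f.txt} staged={none}
After op 3 (modify b.txt): modified={b.txt, f.txt} staged={none}
After op 4 (modify c.txt): modified={b.txt, c.txt, f.txt} staged={none}
After op 5 (git add b.txt): modified={c.txt, f.txt} staged={b.txt}
After op 6 (modify c.txt): modified={c.txt, f.txt} staged={b.txt}
After op 7 (git commit): modified={c.txt, f.txt} staged={none}
After op 8 (modify a.txt): modified={a.txt, c.txt, f.txt} staged={none}
After op 9 (git add f.txt): modified={a.txt, c.txt} staged={f.txt}
After op 10 (git reset f.txt): modified={a.txt, c.txt, f.txt} staged={none}
After op 11 (modify d.txt): modified={a.txt, c.txt, d.txt, f.txt} staged={none}
After op 12 (git add c.txt): modified={a.txt, d.txt, f.txt} staged={c.txt}
After op 13 (git reset c.txt): modified={a.txt, c.txt, d.txt, f.txt} staged={none}
After op 14 (git add f.txt): modified={a.txt, c.txt, d.txt} staged={f.txt}
After op 15 (modify d.txt): modified={a.txt, c.txt, d.txt} staged={f.txt}
After op 16 (modify f.txt): modified={a.txt, c.txt, d.txt, f.txt} staged={f.txt}
After op 17 (git commit): modified={a.txt, c.txt, d.txt, f.txt} staged={none}
After op 18 (modify e.txt): modified={a.txt, c.txt, d.txt, e.txt, f.txt} staged={none}
Final staged set: {none} -> count=0

Answer: 0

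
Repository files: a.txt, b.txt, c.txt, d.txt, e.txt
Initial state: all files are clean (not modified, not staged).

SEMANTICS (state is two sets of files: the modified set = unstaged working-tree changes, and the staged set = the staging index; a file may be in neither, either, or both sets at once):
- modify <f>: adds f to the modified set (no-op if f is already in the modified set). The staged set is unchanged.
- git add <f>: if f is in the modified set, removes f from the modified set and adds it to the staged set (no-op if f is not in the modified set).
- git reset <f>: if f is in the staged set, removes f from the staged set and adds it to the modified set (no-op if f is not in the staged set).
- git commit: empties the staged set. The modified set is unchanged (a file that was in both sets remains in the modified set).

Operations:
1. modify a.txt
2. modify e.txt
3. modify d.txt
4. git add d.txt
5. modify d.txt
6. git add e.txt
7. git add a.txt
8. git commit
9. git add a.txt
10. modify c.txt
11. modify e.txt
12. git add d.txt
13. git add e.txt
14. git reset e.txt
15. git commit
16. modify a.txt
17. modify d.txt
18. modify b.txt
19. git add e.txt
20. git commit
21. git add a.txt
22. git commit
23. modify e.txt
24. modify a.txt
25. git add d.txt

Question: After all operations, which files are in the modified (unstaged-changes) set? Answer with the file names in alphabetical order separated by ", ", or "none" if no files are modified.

Answer: a.txt, b.txt, c.txt, e.txt

Derivation:
After op 1 (modify a.txt): modified={a.txt} staged={none}
After op 2 (modify e.txt): modified={a.txt, e.txt} staged={none}
After op 3 (modify d.txt): modified={a.txt, d.txt, e.txt} staged={none}
After op 4 (git add d.txt): modified={a.txt, e.txt} staged={d.txt}
After op 5 (modify d.txt): modified={a.txt, d.txt, e.txt} staged={d.txt}
After op 6 (git add e.txt): modified={a.txt, d.txt} staged={d.txt, e.txt}
After op 7 (git add a.txt): modified={d.txt} staged={a.txt, d.txt, e.txt}
After op 8 (git commit): modified={d.txt} staged={none}
After op 9 (git add a.txt): modified={d.txt} staged={none}
After op 10 (modify c.txt): modified={c.txt, d.txt} staged={none}
After op 11 (modify e.txt): modified={c.txt, d.txt, e.txt} staged={none}
After op 12 (git add d.txt): modified={c.txt, e.txt} staged={d.txt}
After op 13 (git add e.txt): modified={c.txt} staged={d.txt, e.txt}
After op 14 (git reset e.txt): modified={c.txt, e.txt} staged={d.txt}
After op 15 (git commit): modified={c.txt, e.txt} staged={none}
After op 16 (modify a.txt): modified={a.txt, c.txt, e.txt} staged={none}
After op 17 (modify d.txt): modified={a.txt, c.txt, d.txt, e.txt} staged={none}
After op 18 (modify b.txt): modified={a.txt, b.txt, c.txt, d.txt, e.txt} staged={none}
After op 19 (git add e.txt): modified={a.txt, b.txt, c.txt, d.txt} staged={e.txt}
After op 20 (git commit): modified={a.txt, b.txt, c.txt, d.txt} staged={none}
After op 21 (git add a.txt): modified={b.txt, c.txt, d.txt} staged={a.txt}
After op 22 (git commit): modified={b.txt, c.txt, d.txt} staged={none}
After op 23 (modify e.txt): modified={b.txt, c.txt, d.txt, e.txt} staged={none}
After op 24 (modify a.txt): modified={a.txt, b.txt, c.txt, d.txt, e.txt} staged={none}
After op 25 (git add d.txt): modified={a.txt, b.txt, c.txt, e.txt} staged={d.txt}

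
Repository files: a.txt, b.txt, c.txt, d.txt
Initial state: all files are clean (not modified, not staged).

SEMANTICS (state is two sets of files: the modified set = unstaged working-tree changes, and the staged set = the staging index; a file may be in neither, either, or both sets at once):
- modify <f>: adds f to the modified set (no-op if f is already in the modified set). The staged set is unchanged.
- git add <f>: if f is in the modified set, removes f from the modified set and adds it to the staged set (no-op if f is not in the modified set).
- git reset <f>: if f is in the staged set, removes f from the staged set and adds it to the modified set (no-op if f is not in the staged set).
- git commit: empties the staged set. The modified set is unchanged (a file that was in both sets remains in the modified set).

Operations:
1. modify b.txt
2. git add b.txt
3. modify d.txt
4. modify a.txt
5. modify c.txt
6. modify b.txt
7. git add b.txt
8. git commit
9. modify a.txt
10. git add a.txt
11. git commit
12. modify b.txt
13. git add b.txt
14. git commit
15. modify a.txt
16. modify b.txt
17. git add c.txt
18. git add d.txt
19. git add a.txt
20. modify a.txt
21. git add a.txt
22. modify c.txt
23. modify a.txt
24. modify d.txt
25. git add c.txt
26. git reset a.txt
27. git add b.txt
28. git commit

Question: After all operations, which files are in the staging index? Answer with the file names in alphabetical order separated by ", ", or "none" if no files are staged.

Answer: none

Derivation:
After op 1 (modify b.txt): modified={b.txt} staged={none}
After op 2 (git add b.txt): modified={none} staged={b.txt}
After op 3 (modify d.txt): modified={d.txt} staged={b.txt}
After op 4 (modify a.txt): modified={a.txt, d.txt} staged={b.txt}
After op 5 (modify c.txt): modified={a.txt, c.txt, d.txt} staged={b.txt}
After op 6 (modify b.txt): modified={a.txt, b.txt, c.txt, d.txt} staged={b.txt}
After op 7 (git add b.txt): modified={a.txt, c.txt, d.txt} staged={b.txt}
After op 8 (git commit): modified={a.txt, c.txt, d.txt} staged={none}
After op 9 (modify a.txt): modified={a.txt, c.txt, d.txt} staged={none}
After op 10 (git add a.txt): modified={c.txt, d.txt} staged={a.txt}
After op 11 (git commit): modified={c.txt, d.txt} staged={none}
After op 12 (modify b.txt): modified={b.txt, c.txt, d.txt} staged={none}
After op 13 (git add b.txt): modified={c.txt, d.txt} staged={b.txt}
After op 14 (git commit): modified={c.txt, d.txt} staged={none}
After op 15 (modify a.txt): modified={a.txt, c.txt, d.txt} staged={none}
After op 16 (modify b.txt): modified={a.txt, b.txt, c.txt, d.txt} staged={none}
After op 17 (git add c.txt): modified={a.txt, b.txt, d.txt} staged={c.txt}
After op 18 (git add d.txt): modified={a.txt, b.txt} staged={c.txt, d.txt}
After op 19 (git add a.txt): modified={b.txt} staged={a.txt, c.txt, d.txt}
After op 20 (modify a.txt): modified={a.txt, b.txt} staged={a.txt, c.txt, d.txt}
After op 21 (git add a.txt): modified={b.txt} staged={a.txt, c.txt, d.txt}
After op 22 (modify c.txt): modified={b.txt, c.txt} staged={a.txt, c.txt, d.txt}
After op 23 (modify a.txt): modified={a.txt, b.txt, c.txt} staged={a.txt, c.txt, d.txt}
After op 24 (modify d.txt): modified={a.txt, b.txt, c.txt, d.txt} staged={a.txt, c.txt, d.txt}
After op 25 (git add c.txt): modified={a.txt, b.txt, d.txt} staged={a.txt, c.txt, d.txt}
After op 26 (git reset a.txt): modified={a.txt, b.txt, d.txt} staged={c.txt, d.txt}
After op 27 (git add b.txt): modified={a.txt, d.txt} staged={b.txt, c.txt, d.txt}
After op 28 (git commit): modified={a.txt, d.txt} staged={none}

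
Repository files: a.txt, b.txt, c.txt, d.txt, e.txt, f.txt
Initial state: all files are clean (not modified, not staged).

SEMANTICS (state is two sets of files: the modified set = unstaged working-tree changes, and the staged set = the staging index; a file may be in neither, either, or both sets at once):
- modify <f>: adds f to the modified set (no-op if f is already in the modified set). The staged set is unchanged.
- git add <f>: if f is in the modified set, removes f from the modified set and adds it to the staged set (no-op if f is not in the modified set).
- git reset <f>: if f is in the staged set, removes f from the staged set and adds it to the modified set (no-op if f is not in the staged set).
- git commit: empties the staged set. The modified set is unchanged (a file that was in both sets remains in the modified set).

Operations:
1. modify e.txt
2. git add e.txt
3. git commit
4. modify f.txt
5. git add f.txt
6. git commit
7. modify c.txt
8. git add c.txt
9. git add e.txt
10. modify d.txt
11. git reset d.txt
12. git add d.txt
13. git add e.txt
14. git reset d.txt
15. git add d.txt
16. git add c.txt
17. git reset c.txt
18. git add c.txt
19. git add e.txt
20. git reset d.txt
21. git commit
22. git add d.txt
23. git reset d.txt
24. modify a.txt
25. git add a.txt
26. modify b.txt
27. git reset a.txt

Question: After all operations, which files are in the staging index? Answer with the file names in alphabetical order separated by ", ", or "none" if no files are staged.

Answer: none

Derivation:
After op 1 (modify e.txt): modified={e.txt} staged={none}
After op 2 (git add e.txt): modified={none} staged={e.txt}
After op 3 (git commit): modified={none} staged={none}
After op 4 (modify f.txt): modified={f.txt} staged={none}
After op 5 (git add f.txt): modified={none} staged={f.txt}
After op 6 (git commit): modified={none} staged={none}
After op 7 (modify c.txt): modified={c.txt} staged={none}
After op 8 (git add c.txt): modified={none} staged={c.txt}
After op 9 (git add e.txt): modified={none} staged={c.txt}
After op 10 (modify d.txt): modified={d.txt} staged={c.txt}
After op 11 (git reset d.txt): modified={d.txt} staged={c.txt}
After op 12 (git add d.txt): modified={none} staged={c.txt, d.txt}
After op 13 (git add e.txt): modified={none} staged={c.txt, d.txt}
After op 14 (git reset d.txt): modified={d.txt} staged={c.txt}
After op 15 (git add d.txt): modified={none} staged={c.txt, d.txt}
After op 16 (git add c.txt): modified={none} staged={c.txt, d.txt}
After op 17 (git reset c.txt): modified={c.txt} staged={d.txt}
After op 18 (git add c.txt): modified={none} staged={c.txt, d.txt}
After op 19 (git add e.txt): modified={none} staged={c.txt, d.txt}
After op 20 (git reset d.txt): modified={d.txt} staged={c.txt}
After op 21 (git commit): modified={d.txt} staged={none}
After op 22 (git add d.txt): modified={none} staged={d.txt}
After op 23 (git reset d.txt): modified={d.txt} staged={none}
After op 24 (modify a.txt): modified={a.txt, d.txt} staged={none}
After op 25 (git add a.txt): modified={d.txt} staged={a.txt}
After op 26 (modify b.txt): modified={b.txt, d.txt} staged={a.txt}
After op 27 (git reset a.txt): modified={a.txt, b.txt, d.txt} staged={none}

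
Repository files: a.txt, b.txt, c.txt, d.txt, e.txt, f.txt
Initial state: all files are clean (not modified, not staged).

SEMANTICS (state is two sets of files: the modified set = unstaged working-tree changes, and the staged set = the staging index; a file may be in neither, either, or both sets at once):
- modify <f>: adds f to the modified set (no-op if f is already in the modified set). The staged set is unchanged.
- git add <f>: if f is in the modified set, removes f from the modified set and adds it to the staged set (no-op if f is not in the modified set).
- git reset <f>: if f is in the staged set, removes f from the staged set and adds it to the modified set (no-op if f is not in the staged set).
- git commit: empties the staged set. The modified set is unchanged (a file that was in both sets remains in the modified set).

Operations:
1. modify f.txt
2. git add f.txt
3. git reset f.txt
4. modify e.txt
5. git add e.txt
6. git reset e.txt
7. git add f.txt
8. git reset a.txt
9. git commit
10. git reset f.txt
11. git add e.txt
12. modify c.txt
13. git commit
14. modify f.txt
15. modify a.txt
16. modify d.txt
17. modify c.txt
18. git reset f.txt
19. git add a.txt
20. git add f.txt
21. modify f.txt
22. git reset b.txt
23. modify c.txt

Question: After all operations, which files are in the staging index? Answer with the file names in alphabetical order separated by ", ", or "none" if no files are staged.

After op 1 (modify f.txt): modified={f.txt} staged={none}
After op 2 (git add f.txt): modified={none} staged={f.txt}
After op 3 (git reset f.txt): modified={f.txt} staged={none}
After op 4 (modify e.txt): modified={e.txt, f.txt} staged={none}
After op 5 (git add e.txt): modified={f.txt} staged={e.txt}
After op 6 (git reset e.txt): modified={e.txt, f.txt} staged={none}
After op 7 (git add f.txt): modified={e.txt} staged={f.txt}
After op 8 (git reset a.txt): modified={e.txt} staged={f.txt}
After op 9 (git commit): modified={e.txt} staged={none}
After op 10 (git reset f.txt): modified={e.txt} staged={none}
After op 11 (git add e.txt): modified={none} staged={e.txt}
After op 12 (modify c.txt): modified={c.txt} staged={e.txt}
After op 13 (git commit): modified={c.txt} staged={none}
After op 14 (modify f.txt): modified={c.txt, f.txt} staged={none}
After op 15 (modify a.txt): modified={a.txt, c.txt, f.txt} staged={none}
After op 16 (modify d.txt): modified={a.txt, c.txt, d.txt, f.txt} staged={none}
After op 17 (modify c.txt): modified={a.txt, c.txt, d.txt, f.txt} staged={none}
After op 18 (git reset f.txt): modified={a.txt, c.txt, d.txt, f.txt} staged={none}
After op 19 (git add a.txt): modified={c.txt, d.txt, f.txt} staged={a.txt}
After op 20 (git add f.txt): modified={c.txt, d.txt} staged={a.txt, f.txt}
After op 21 (modify f.txt): modified={c.txt, d.txt, f.txt} staged={a.txt, f.txt}
After op 22 (git reset b.txt): modified={c.txt, d.txt, f.txt} staged={a.txt, f.txt}
After op 23 (modify c.txt): modified={c.txt, d.txt, f.txt} staged={a.txt, f.txt}

Answer: a.txt, f.txt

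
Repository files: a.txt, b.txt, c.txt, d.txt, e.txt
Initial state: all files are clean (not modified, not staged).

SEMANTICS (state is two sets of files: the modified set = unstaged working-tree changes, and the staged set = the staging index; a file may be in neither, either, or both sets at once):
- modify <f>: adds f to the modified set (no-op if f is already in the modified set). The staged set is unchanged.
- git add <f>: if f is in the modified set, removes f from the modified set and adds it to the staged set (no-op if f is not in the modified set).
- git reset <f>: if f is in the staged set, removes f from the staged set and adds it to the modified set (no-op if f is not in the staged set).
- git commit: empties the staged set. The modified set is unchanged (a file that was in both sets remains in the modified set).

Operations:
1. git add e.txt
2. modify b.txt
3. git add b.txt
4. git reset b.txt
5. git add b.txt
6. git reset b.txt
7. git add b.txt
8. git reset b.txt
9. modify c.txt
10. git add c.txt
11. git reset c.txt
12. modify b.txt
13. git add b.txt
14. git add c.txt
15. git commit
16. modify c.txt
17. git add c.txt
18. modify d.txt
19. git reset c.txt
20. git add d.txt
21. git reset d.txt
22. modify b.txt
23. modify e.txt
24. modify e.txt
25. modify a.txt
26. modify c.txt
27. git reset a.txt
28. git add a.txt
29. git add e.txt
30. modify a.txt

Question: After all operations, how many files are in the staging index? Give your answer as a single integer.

Answer: 2

Derivation:
After op 1 (git add e.txt): modified={none} staged={none}
After op 2 (modify b.txt): modified={b.txt} staged={none}
After op 3 (git add b.txt): modified={none} staged={b.txt}
After op 4 (git reset b.txt): modified={b.txt} staged={none}
After op 5 (git add b.txt): modified={none} staged={b.txt}
After op 6 (git reset b.txt): modified={b.txt} staged={none}
After op 7 (git add b.txt): modified={none} staged={b.txt}
After op 8 (git reset b.txt): modified={b.txt} staged={none}
After op 9 (modify c.txt): modified={b.txt, c.txt} staged={none}
After op 10 (git add c.txt): modified={b.txt} staged={c.txt}
After op 11 (git reset c.txt): modified={b.txt, c.txt} staged={none}
After op 12 (modify b.txt): modified={b.txt, c.txt} staged={none}
After op 13 (git add b.txt): modified={c.txt} staged={b.txt}
After op 14 (git add c.txt): modified={none} staged={b.txt, c.txt}
After op 15 (git commit): modified={none} staged={none}
After op 16 (modify c.txt): modified={c.txt} staged={none}
After op 17 (git add c.txt): modified={none} staged={c.txt}
After op 18 (modify d.txt): modified={d.txt} staged={c.txt}
After op 19 (git reset c.txt): modified={c.txt, d.txt} staged={none}
After op 20 (git add d.txt): modified={c.txt} staged={d.txt}
After op 21 (git reset d.txt): modified={c.txt, d.txt} staged={none}
After op 22 (modify b.txt): modified={b.txt, c.txt, d.txt} staged={none}
After op 23 (modify e.txt): modified={b.txt, c.txt, d.txt, e.txt} staged={none}
After op 24 (modify e.txt): modified={b.txt, c.txt, d.txt, e.txt} staged={none}
After op 25 (modify a.txt): modified={a.txt, b.txt, c.txt, d.txt, e.txt} staged={none}
After op 26 (modify c.txt): modified={a.txt, b.txt, c.txt, d.txt, e.txt} staged={none}
After op 27 (git reset a.txt): modified={a.txt, b.txt, c.txt, d.txt, e.txt} staged={none}
After op 28 (git add a.txt): modified={b.txt, c.txt, d.txt, e.txt} staged={a.txt}
After op 29 (git add e.txt): modified={b.txt, c.txt, d.txt} staged={a.txt, e.txt}
After op 30 (modify a.txt): modified={a.txt, b.txt, c.txt, d.txt} staged={a.txt, e.txt}
Final staged set: {a.txt, e.txt} -> count=2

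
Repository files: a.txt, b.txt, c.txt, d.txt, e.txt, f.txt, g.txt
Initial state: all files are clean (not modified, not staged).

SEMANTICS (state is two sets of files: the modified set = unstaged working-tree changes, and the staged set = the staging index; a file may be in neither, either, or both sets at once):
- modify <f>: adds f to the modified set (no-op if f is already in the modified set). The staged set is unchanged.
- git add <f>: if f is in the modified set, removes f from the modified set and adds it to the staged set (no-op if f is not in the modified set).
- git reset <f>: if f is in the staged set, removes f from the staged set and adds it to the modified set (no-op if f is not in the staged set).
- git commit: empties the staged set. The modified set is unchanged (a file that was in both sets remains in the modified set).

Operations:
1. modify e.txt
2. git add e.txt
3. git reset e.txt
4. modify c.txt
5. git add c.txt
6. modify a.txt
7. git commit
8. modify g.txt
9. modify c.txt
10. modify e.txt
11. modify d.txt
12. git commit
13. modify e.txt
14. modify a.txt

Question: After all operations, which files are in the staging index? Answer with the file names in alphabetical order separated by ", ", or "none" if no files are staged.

After op 1 (modify e.txt): modified={e.txt} staged={none}
After op 2 (git add e.txt): modified={none} staged={e.txt}
After op 3 (git reset e.txt): modified={e.txt} staged={none}
After op 4 (modify c.txt): modified={c.txt, e.txt} staged={none}
After op 5 (git add c.txt): modified={e.txt} staged={c.txt}
After op 6 (modify a.txt): modified={a.txt, e.txt} staged={c.txt}
After op 7 (git commit): modified={a.txt, e.txt} staged={none}
After op 8 (modify g.txt): modified={a.txt, e.txt, g.txt} staged={none}
After op 9 (modify c.txt): modified={a.txt, c.txt, e.txt, g.txt} staged={none}
After op 10 (modify e.txt): modified={a.txt, c.txt, e.txt, g.txt} staged={none}
After op 11 (modify d.txt): modified={a.txt, c.txt, d.txt, e.txt, g.txt} staged={none}
After op 12 (git commit): modified={a.txt, c.txt, d.txt, e.txt, g.txt} staged={none}
After op 13 (modify e.txt): modified={a.txt, c.txt, d.txt, e.txt, g.txt} staged={none}
After op 14 (modify a.txt): modified={a.txt, c.txt, d.txt, e.txt, g.txt} staged={none}

Answer: none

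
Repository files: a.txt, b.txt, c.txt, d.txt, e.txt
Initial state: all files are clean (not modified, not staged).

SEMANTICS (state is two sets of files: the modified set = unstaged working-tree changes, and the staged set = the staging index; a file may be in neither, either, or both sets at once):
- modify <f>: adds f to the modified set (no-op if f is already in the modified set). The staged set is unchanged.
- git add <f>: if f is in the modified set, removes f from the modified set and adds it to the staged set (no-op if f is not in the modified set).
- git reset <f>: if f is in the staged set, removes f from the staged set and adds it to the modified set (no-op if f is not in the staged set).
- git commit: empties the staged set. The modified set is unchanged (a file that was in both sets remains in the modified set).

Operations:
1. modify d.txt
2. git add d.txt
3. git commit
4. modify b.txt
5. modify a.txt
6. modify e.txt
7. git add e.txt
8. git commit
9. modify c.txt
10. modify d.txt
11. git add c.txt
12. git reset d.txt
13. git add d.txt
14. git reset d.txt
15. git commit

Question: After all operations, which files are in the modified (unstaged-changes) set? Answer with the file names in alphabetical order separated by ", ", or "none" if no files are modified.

Answer: a.txt, b.txt, d.txt

Derivation:
After op 1 (modify d.txt): modified={d.txt} staged={none}
After op 2 (git add d.txt): modified={none} staged={d.txt}
After op 3 (git commit): modified={none} staged={none}
After op 4 (modify b.txt): modified={b.txt} staged={none}
After op 5 (modify a.txt): modified={a.txt, b.txt} staged={none}
After op 6 (modify e.txt): modified={a.txt, b.txt, e.txt} staged={none}
After op 7 (git add e.txt): modified={a.txt, b.txt} staged={e.txt}
After op 8 (git commit): modified={a.txt, b.txt} staged={none}
After op 9 (modify c.txt): modified={a.txt, b.txt, c.txt} staged={none}
After op 10 (modify d.txt): modified={a.txt, b.txt, c.txt, d.txt} staged={none}
After op 11 (git add c.txt): modified={a.txt, b.txt, d.txt} staged={c.txt}
After op 12 (git reset d.txt): modified={a.txt, b.txt, d.txt} staged={c.txt}
After op 13 (git add d.txt): modified={a.txt, b.txt} staged={c.txt, d.txt}
After op 14 (git reset d.txt): modified={a.txt, b.txt, d.txt} staged={c.txt}
After op 15 (git commit): modified={a.txt, b.txt, d.txt} staged={none}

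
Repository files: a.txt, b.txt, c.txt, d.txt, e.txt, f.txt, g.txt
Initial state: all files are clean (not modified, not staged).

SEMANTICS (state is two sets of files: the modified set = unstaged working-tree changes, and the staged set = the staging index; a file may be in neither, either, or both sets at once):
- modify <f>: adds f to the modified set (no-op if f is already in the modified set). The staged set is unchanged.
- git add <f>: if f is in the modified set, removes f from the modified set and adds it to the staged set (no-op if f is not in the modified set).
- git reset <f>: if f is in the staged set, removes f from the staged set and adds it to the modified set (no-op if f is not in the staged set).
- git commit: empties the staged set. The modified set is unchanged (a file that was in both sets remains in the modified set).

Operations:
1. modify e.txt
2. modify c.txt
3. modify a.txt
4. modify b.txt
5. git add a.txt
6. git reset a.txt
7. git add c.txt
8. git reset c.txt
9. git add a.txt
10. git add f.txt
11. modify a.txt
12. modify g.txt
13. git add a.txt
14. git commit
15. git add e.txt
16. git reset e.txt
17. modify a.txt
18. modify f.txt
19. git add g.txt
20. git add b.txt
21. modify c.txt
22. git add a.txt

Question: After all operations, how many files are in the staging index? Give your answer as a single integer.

Answer: 3

Derivation:
After op 1 (modify e.txt): modified={e.txt} staged={none}
After op 2 (modify c.txt): modified={c.txt, e.txt} staged={none}
After op 3 (modify a.txt): modified={a.txt, c.txt, e.txt} staged={none}
After op 4 (modify b.txt): modified={a.txt, b.txt, c.txt, e.txt} staged={none}
After op 5 (git add a.txt): modified={b.txt, c.txt, e.txt} staged={a.txt}
After op 6 (git reset a.txt): modified={a.txt, b.txt, c.txt, e.txt} staged={none}
After op 7 (git add c.txt): modified={a.txt, b.txt, e.txt} staged={c.txt}
After op 8 (git reset c.txt): modified={a.txt, b.txt, c.txt, e.txt} staged={none}
After op 9 (git add a.txt): modified={b.txt, c.txt, e.txt} staged={a.txt}
After op 10 (git add f.txt): modified={b.txt, c.txt, e.txt} staged={a.txt}
After op 11 (modify a.txt): modified={a.txt, b.txt, c.txt, e.txt} staged={a.txt}
After op 12 (modify g.txt): modified={a.txt, b.txt, c.txt, e.txt, g.txt} staged={a.txt}
After op 13 (git add a.txt): modified={b.txt, c.txt, e.txt, g.txt} staged={a.txt}
After op 14 (git commit): modified={b.txt, c.txt, e.txt, g.txt} staged={none}
After op 15 (git add e.txt): modified={b.txt, c.txt, g.txt} staged={e.txt}
After op 16 (git reset e.txt): modified={b.txt, c.txt, e.txt, g.txt} staged={none}
After op 17 (modify a.txt): modified={a.txt, b.txt, c.txt, e.txt, g.txt} staged={none}
After op 18 (modify f.txt): modified={a.txt, b.txt, c.txt, e.txt, f.txt, g.txt} staged={none}
After op 19 (git add g.txt): modified={a.txt, b.txt, c.txt, e.txt, f.txt} staged={g.txt}
After op 20 (git add b.txt): modified={a.txt, c.txt, e.txt, f.txt} staged={b.txt, g.txt}
After op 21 (modify c.txt): modified={a.txt, c.txt, e.txt, f.txt} staged={b.txt, g.txt}
After op 22 (git add a.txt): modified={c.txt, e.txt, f.txt} staged={a.txt, b.txt, g.txt}
Final staged set: {a.txt, b.txt, g.txt} -> count=3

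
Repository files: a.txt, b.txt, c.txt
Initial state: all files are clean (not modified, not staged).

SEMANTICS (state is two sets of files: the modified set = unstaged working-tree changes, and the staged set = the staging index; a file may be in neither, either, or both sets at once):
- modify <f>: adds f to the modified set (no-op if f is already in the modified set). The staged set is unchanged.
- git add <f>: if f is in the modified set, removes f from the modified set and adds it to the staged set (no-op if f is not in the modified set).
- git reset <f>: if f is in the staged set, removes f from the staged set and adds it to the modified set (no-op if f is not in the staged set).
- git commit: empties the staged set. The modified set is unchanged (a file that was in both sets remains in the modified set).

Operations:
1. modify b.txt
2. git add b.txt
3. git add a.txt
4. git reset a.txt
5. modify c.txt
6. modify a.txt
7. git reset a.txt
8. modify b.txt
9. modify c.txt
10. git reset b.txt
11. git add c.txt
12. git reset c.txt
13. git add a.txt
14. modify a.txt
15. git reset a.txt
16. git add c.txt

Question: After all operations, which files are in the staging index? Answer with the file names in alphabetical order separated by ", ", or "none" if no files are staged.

After op 1 (modify b.txt): modified={b.txt} staged={none}
After op 2 (git add b.txt): modified={none} staged={b.txt}
After op 3 (git add a.txt): modified={none} staged={b.txt}
After op 4 (git reset a.txt): modified={none} staged={b.txt}
After op 5 (modify c.txt): modified={c.txt} staged={b.txt}
After op 6 (modify a.txt): modified={a.txt, c.txt} staged={b.txt}
After op 7 (git reset a.txt): modified={a.txt, c.txt} staged={b.txt}
After op 8 (modify b.txt): modified={a.txt, b.txt, c.txt} staged={b.txt}
After op 9 (modify c.txt): modified={a.txt, b.txt, c.txt} staged={b.txt}
After op 10 (git reset b.txt): modified={a.txt, b.txt, c.txt} staged={none}
After op 11 (git add c.txt): modified={a.txt, b.txt} staged={c.txt}
After op 12 (git reset c.txt): modified={a.txt, b.txt, c.txt} staged={none}
After op 13 (git add a.txt): modified={b.txt, c.txt} staged={a.txt}
After op 14 (modify a.txt): modified={a.txt, b.txt, c.txt} staged={a.txt}
After op 15 (git reset a.txt): modified={a.txt, b.txt, c.txt} staged={none}
After op 16 (git add c.txt): modified={a.txt, b.txt} staged={c.txt}

Answer: c.txt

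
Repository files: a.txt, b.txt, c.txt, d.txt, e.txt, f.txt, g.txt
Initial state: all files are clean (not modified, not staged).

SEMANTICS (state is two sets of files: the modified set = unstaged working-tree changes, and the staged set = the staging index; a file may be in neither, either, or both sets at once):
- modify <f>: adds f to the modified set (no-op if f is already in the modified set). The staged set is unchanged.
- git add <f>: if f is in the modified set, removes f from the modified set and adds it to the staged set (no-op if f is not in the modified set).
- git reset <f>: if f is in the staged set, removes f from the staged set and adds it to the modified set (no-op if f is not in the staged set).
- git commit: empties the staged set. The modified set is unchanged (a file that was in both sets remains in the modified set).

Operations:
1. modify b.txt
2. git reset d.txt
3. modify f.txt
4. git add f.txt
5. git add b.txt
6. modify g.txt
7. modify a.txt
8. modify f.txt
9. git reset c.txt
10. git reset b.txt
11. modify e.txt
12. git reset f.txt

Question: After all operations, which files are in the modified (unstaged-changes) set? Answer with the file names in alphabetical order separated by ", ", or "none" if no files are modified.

After op 1 (modify b.txt): modified={b.txt} staged={none}
After op 2 (git reset d.txt): modified={b.txt} staged={none}
After op 3 (modify f.txt): modified={b.txt, f.txt} staged={none}
After op 4 (git add f.txt): modified={b.txt} staged={f.txt}
After op 5 (git add b.txt): modified={none} staged={b.txt, f.txt}
After op 6 (modify g.txt): modified={g.txt} staged={b.txt, f.txt}
After op 7 (modify a.txt): modified={a.txt, g.txt} staged={b.txt, f.txt}
After op 8 (modify f.txt): modified={a.txt, f.txt, g.txt} staged={b.txt, f.txt}
After op 9 (git reset c.txt): modified={a.txt, f.txt, g.txt} staged={b.txt, f.txt}
After op 10 (git reset b.txt): modified={a.txt, b.txt, f.txt, g.txt} staged={f.txt}
After op 11 (modify e.txt): modified={a.txt, b.txt, e.txt, f.txt, g.txt} staged={f.txt}
After op 12 (git reset f.txt): modified={a.txt, b.txt, e.txt, f.txt, g.txt} staged={none}

Answer: a.txt, b.txt, e.txt, f.txt, g.txt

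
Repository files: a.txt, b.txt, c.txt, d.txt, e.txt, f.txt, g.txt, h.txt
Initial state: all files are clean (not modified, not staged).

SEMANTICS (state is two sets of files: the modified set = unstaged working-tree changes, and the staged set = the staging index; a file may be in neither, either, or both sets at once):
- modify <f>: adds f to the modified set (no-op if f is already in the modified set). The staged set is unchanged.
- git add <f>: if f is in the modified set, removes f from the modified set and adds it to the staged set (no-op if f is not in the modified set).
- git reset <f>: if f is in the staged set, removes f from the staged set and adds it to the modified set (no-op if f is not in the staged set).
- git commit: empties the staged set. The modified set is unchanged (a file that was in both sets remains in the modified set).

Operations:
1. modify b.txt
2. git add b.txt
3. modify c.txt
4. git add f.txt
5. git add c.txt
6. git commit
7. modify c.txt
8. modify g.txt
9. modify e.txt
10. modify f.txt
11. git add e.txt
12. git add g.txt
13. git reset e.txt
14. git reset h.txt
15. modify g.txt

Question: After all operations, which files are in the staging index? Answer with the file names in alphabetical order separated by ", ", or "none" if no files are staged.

After op 1 (modify b.txt): modified={b.txt} staged={none}
After op 2 (git add b.txt): modified={none} staged={b.txt}
After op 3 (modify c.txt): modified={c.txt} staged={b.txt}
After op 4 (git add f.txt): modified={c.txt} staged={b.txt}
After op 5 (git add c.txt): modified={none} staged={b.txt, c.txt}
After op 6 (git commit): modified={none} staged={none}
After op 7 (modify c.txt): modified={c.txt} staged={none}
After op 8 (modify g.txt): modified={c.txt, g.txt} staged={none}
After op 9 (modify e.txt): modified={c.txt, e.txt, g.txt} staged={none}
After op 10 (modify f.txt): modified={c.txt, e.txt, f.txt, g.txt} staged={none}
After op 11 (git add e.txt): modified={c.txt, f.txt, g.txt} staged={e.txt}
After op 12 (git add g.txt): modified={c.txt, f.txt} staged={e.txt, g.txt}
After op 13 (git reset e.txt): modified={c.txt, e.txt, f.txt} staged={g.txt}
After op 14 (git reset h.txt): modified={c.txt, e.txt, f.txt} staged={g.txt}
After op 15 (modify g.txt): modified={c.txt, e.txt, f.txt, g.txt} staged={g.txt}

Answer: g.txt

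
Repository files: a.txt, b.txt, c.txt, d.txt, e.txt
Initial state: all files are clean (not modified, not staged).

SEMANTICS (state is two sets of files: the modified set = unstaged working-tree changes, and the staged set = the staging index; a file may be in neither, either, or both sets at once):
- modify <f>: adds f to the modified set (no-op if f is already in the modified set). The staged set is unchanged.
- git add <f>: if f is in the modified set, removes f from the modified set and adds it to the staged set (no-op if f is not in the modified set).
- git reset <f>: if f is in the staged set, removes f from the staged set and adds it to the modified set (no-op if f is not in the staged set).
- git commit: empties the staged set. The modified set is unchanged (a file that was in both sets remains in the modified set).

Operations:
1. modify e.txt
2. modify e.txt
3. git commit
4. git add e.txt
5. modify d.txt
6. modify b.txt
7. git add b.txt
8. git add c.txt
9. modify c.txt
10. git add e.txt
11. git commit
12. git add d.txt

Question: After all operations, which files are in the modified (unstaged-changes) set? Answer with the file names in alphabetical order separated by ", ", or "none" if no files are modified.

Answer: c.txt

Derivation:
After op 1 (modify e.txt): modified={e.txt} staged={none}
After op 2 (modify e.txt): modified={e.txt} staged={none}
After op 3 (git commit): modified={e.txt} staged={none}
After op 4 (git add e.txt): modified={none} staged={e.txt}
After op 5 (modify d.txt): modified={d.txt} staged={e.txt}
After op 6 (modify b.txt): modified={b.txt, d.txt} staged={e.txt}
After op 7 (git add b.txt): modified={d.txt} staged={b.txt, e.txt}
After op 8 (git add c.txt): modified={d.txt} staged={b.txt, e.txt}
After op 9 (modify c.txt): modified={c.txt, d.txt} staged={b.txt, e.txt}
After op 10 (git add e.txt): modified={c.txt, d.txt} staged={b.txt, e.txt}
After op 11 (git commit): modified={c.txt, d.txt} staged={none}
After op 12 (git add d.txt): modified={c.txt} staged={d.txt}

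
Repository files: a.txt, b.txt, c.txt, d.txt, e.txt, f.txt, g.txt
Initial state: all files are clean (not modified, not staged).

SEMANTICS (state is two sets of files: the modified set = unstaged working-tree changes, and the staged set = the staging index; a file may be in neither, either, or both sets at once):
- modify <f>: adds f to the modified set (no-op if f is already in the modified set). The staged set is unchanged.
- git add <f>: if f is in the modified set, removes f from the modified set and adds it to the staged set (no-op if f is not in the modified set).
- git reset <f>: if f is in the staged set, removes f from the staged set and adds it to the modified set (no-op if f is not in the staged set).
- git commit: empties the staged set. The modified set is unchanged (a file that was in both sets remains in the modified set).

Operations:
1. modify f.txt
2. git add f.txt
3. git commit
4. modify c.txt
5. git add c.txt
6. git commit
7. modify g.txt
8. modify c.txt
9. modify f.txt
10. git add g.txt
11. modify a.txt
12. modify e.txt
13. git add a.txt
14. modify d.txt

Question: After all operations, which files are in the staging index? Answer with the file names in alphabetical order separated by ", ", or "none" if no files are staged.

Answer: a.txt, g.txt

Derivation:
After op 1 (modify f.txt): modified={f.txt} staged={none}
After op 2 (git add f.txt): modified={none} staged={f.txt}
After op 3 (git commit): modified={none} staged={none}
After op 4 (modify c.txt): modified={c.txt} staged={none}
After op 5 (git add c.txt): modified={none} staged={c.txt}
After op 6 (git commit): modified={none} staged={none}
After op 7 (modify g.txt): modified={g.txt} staged={none}
After op 8 (modify c.txt): modified={c.txt, g.txt} staged={none}
After op 9 (modify f.txt): modified={c.txt, f.txt, g.txt} staged={none}
After op 10 (git add g.txt): modified={c.txt, f.txt} staged={g.txt}
After op 11 (modify a.txt): modified={a.txt, c.txt, f.txt} staged={g.txt}
After op 12 (modify e.txt): modified={a.txt, c.txt, e.txt, f.txt} staged={g.txt}
After op 13 (git add a.txt): modified={c.txt, e.txt, f.txt} staged={a.txt, g.txt}
After op 14 (modify d.txt): modified={c.txt, d.txt, e.txt, f.txt} staged={a.txt, g.txt}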